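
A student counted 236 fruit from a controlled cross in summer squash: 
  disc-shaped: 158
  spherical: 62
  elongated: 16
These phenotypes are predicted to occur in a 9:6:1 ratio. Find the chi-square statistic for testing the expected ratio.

12.844

Under the 9:6:1 hypothesis (Σ ratio = 16, N = 236):
  disc-shaped: 236 × 9/16 = 132.75
  spherical: 236 × 6/16 = 88.5
  elongated: 236 × 1/16 = 14.75
χ² = Σ (O − E)² / E
  disc-shaped: (158 − 132.75)² / 132.75 = 4.8027
  spherical: (62 − 88.5)² / 88.5 = 7.9350
  elongated: (16 − 14.75)² / 14.75 = 0.1059
χ² = 4.8027 + 7.9350 + 0.1059 = 12.8436 ≈ 12.844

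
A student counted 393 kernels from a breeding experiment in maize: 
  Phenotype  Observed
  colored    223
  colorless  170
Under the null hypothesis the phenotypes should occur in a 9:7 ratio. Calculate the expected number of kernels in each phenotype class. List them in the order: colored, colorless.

221.0625, 171.9375

Under the 9:7 hypothesis (Σ ratio = 16, N = 393):
  colored: 393 × 9/16 = 221.0625
  colorless: 393 × 7/16 = 171.9375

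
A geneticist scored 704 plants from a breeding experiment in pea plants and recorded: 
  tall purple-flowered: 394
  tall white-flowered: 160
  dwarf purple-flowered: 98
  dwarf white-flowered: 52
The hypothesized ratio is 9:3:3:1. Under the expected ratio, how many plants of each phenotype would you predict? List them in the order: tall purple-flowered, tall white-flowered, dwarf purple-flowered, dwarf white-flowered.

396, 132, 132, 44

Under the 9:3:3:1 hypothesis (Σ ratio = 16, N = 704):
  tall purple-flowered: 704 × 9/16 = 396
  tall white-flowered: 704 × 3/16 = 132
  dwarf purple-flowered: 704 × 3/16 = 132
  dwarf white-flowered: 704 × 1/16 = 44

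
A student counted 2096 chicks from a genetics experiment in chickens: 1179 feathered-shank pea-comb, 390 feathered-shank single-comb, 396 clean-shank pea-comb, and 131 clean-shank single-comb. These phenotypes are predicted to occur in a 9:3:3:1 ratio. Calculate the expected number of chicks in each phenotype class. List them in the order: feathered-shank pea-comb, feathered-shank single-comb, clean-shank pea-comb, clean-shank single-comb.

Expected counts for N = 2096 under a 9:3:3:1 ratio (total parts = 16):
  feathered-shank pea-comb: 2096 × 9/16 = 1179
  feathered-shank single-comb: 2096 × 3/16 = 393
  clean-shank pea-comb: 2096 × 3/16 = 393
  clean-shank single-comb: 2096 × 1/16 = 131

1179, 393, 393, 131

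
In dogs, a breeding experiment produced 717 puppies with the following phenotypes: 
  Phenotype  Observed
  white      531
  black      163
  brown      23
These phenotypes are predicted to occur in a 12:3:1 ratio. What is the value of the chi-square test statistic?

Expected counts for N = 717 under a 12:3:1 ratio (total parts = 16):
  white: 717 × 12/16 = 537.75
  black: 717 × 3/16 = 134.4375
  brown: 717 × 1/16 = 44.8125
χ² = Σ (O − E)² / E
  white: (531 − 537.75)² / 537.75 = 0.0847
  black: (163 − 134.4375)² / 134.4375 = 6.0684
  brown: (23 − 44.8125)² / 44.8125 = 10.6172
χ² = 0.0847 + 6.0684 + 10.6172 = 16.7703 ≈ 16.770

16.770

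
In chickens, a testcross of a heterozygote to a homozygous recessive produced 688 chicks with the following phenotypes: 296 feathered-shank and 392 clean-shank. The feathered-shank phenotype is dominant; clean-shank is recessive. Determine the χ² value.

13.395

A testcross of a heterozygote (Aa × aa) gives a 1:1 phenotypic ratio.
Expected counts for N = 688 under a 1:1 ratio (total parts = 2):
  feathered-shank: 688 × 1/2 = 344
  clean-shank: 688 × 1/2 = 344
χ² = Σ (O − E)² / E
  feathered-shank: (296 − 344)² / 344 = 6.6977
  clean-shank: (392 − 344)² / 344 = 6.6977
χ² = 6.6977 + 6.6977 = 13.3954 ≈ 13.395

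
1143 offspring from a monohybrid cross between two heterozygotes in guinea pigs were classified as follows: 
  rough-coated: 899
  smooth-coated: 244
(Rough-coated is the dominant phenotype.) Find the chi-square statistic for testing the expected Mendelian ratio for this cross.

8.133

For a monohybrid cross between heterozygotes with complete dominance, the expected phenotypic ratio is 3:1.
Total ratio parts = 4. Expected numbers out of 1143:
  rough-coated: 1143 × 3/4 = 857.25
  smooth-coated: 1143 × 1/4 = 285.75
χ² = Σ (O − E)² / E
  rough-coated: (899 − 857.25)² / 857.25 = 2.0333
  smooth-coated: (244 − 285.75)² / 285.75 = 6.1000
χ² = 2.0333 + 6.1000 = 8.1333 ≈ 8.133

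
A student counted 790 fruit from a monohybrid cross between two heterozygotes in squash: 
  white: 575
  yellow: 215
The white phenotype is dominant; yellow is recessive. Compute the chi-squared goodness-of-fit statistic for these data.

For a monohybrid cross between heterozygotes with complete dominance, the expected phenotypic ratio is 3:1.
Under the 3:1 hypothesis (Σ ratio = 4, N = 790):
  white: 790 × 3/4 = 592.5
  yellow: 790 × 1/4 = 197.5
χ² = Σ (O − E)² / E
  white: (575 − 592.5)² / 592.5 = 0.5169
  yellow: (215 − 197.5)² / 197.5 = 1.5506
χ² = 0.5169 + 1.5506 = 2.0675 ≈ 2.068

2.068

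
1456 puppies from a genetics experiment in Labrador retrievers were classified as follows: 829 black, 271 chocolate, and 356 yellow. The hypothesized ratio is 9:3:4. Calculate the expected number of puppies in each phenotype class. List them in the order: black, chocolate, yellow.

The 9:3:4 ratio has 16 parts, so with N = 1456 the expected counts are:
  black: 1456 × 9/16 = 819
  chocolate: 1456 × 3/16 = 273
  yellow: 1456 × 4/16 = 364

819, 273, 364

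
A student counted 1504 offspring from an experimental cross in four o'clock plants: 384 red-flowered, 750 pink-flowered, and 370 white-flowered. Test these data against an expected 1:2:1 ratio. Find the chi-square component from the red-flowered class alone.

0.170

Expected counts for N = 1504 under a 1:2:1 ratio (total parts = 4):
  red-flowered: 1504 × 1/4 = 376
  pink-flowered: 1504 × 2/4 = 752
  white-flowered: 1504 × 1/4 = 376
Contribution of red-flowered: (384 − 376)² / 376 = 0.1702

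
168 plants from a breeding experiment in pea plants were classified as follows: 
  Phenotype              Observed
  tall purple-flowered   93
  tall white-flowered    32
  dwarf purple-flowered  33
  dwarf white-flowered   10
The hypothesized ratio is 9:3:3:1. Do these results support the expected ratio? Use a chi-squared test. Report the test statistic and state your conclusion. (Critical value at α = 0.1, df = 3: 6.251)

Expected counts for N = 168 under a 9:3:3:1 ratio (total parts = 16):
  tall purple-flowered: 168 × 9/16 = 94.5
  tall white-flowered: 168 × 3/16 = 31.5
  dwarf purple-flowered: 168 × 3/16 = 31.5
  dwarf white-flowered: 168 × 1/16 = 10.5
χ² = Σ (O − E)² / E
  tall purple-flowered: (93 − 94.5)² / 94.5 = 0.0238
  tall white-flowered: (32 − 31.5)² / 31.5 = 0.0079
  dwarf purple-flowered: (33 − 31.5)² / 31.5 = 0.0714
  dwarf white-flowered: (10 − 10.5)² / 10.5 = 0.0238
χ² = 0.0238 + 0.0079 + 0.0714 + 0.0238 = 0.1269 ≈ 0.127
Degrees of freedom = 4 − 1 = 3; critical value at α = 0.1 is 6.251.
Since 0.127 < 6.251, we fail to reject the null hypothesis — the data are consistent with the 9:3:3:1 ratio.

0.127; consistent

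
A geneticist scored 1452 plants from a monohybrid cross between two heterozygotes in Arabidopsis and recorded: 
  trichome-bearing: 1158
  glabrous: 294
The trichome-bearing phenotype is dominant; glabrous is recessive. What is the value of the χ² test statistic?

17.488

For a monohybrid cross between heterozygotes with complete dominance, the expected phenotypic ratio is 3:1.
Under the 3:1 hypothesis (Σ ratio = 4, N = 1452):
  trichome-bearing: 1452 × 3/4 = 1089
  glabrous: 1452 × 1/4 = 363
χ² = Σ (O − E)² / E
  trichome-bearing: (1158 − 1089)² / 1089 = 4.3719
  glabrous: (294 − 363)² / 363 = 13.1157
χ² = 4.3719 + 13.1157 = 17.4876 ≈ 17.488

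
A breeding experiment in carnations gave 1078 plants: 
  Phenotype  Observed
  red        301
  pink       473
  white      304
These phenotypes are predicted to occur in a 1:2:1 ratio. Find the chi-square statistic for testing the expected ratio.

16.180

The 1:2:1 ratio has 4 parts, so with N = 1078 the expected counts are:
  red: 1078 × 1/4 = 269.5
  pink: 1078 × 2/4 = 539
  white: 1078 × 1/4 = 269.5
χ² = Σ (O − E)² / E
  red: (301 − 269.5)² / 269.5 = 3.6818
  pink: (473 − 539)² / 539 = 8.0816
  white: (304 − 269.5)² / 269.5 = 4.4165
χ² = 3.6818 + 8.0816 + 4.4165 = 16.1799 ≈ 16.180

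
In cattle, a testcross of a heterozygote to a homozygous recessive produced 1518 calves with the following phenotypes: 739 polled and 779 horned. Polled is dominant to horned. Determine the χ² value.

A testcross of a heterozygote (Aa × aa) gives a 1:1 phenotypic ratio.
Expected counts for N = 1518 under a 1:1 ratio (total parts = 2):
  polled: 1518 × 1/2 = 759
  horned: 1518 × 1/2 = 759
χ² = Σ (O − E)² / E
  polled: (739 − 759)² / 759 = 0.5270
  horned: (779 − 759)² / 759 = 0.5270
χ² = 0.5270 + 0.5270 = 1.054

1.054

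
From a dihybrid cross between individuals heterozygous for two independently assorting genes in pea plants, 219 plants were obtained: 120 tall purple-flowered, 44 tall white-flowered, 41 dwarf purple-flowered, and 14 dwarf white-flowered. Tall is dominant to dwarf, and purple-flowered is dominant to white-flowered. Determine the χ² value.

0.300

A dihybrid F₂ with independent assortment and complete dominance at both loci gives a 9:3:3:1 phenotypic ratio.
Total ratio parts = 16. Expected numbers out of 219:
  tall purple-flowered: 219 × 9/16 = 123.1875
  tall white-flowered: 219 × 3/16 = 41.0625
  dwarf purple-flowered: 219 × 3/16 = 41.0625
  dwarf white-flowered: 219 × 1/16 = 13.6875
χ² = Σ (O − E)² / E
  tall purple-flowered: (120 − 123.1875)² / 123.1875 = 0.0825
  tall white-flowered: (44 − 41.0625)² / 41.0625 = 0.2101
  dwarf purple-flowered: (41 − 41.0625)² / 41.0625 = 0.0001
  dwarf white-flowered: (14 − 13.6875)² / 13.6875 = 0.0071
χ² = 0.0825 + 0.2101 + 0.0001 + 0.0071 = 0.2998 ≈ 0.300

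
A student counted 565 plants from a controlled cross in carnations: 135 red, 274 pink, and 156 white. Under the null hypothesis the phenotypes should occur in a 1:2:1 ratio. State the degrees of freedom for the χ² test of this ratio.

A goodness-of-fit test with 3 phenotype classes has df = 3 − 1 = 2.

2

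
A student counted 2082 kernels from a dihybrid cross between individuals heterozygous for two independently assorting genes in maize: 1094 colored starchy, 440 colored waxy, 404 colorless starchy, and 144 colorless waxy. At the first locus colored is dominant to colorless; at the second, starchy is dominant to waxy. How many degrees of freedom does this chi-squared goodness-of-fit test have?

A dihybrid F₂ with independent assortment and complete dominance at both loci gives a 9:3:3:1 phenotypic ratio.
A goodness-of-fit test with 4 phenotype classes has df = 4 − 1 = 3.

3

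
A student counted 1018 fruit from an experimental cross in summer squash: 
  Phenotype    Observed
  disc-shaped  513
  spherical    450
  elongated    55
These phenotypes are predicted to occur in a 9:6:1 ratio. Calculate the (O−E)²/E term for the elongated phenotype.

1.169

Expected counts for N = 1018 under a 9:6:1 ratio (total parts = 16):
  disc-shaped: 1018 × 9/16 = 572.625
  spherical: 1018 × 6/16 = 381.75
  elongated: 1018 × 1/16 = 63.625
Contribution of elongated: (55 − 63.625)² / 63.625 = 1.1692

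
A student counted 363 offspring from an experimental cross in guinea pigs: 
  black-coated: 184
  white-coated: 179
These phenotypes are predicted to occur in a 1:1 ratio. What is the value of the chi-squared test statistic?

0.069

The 1:1 ratio has 2 parts, so with N = 363 the expected counts are:
  black-coated: 363 × 1/2 = 181.5
  white-coated: 363 × 1/2 = 181.5
χ² = Σ (O − E)² / E
  black-coated: (184 − 181.5)² / 181.5 = 0.0344
  white-coated: (179 − 181.5)² / 181.5 = 0.0344
χ² = 0.0344 + 0.0344 = 0.0688 ≈ 0.069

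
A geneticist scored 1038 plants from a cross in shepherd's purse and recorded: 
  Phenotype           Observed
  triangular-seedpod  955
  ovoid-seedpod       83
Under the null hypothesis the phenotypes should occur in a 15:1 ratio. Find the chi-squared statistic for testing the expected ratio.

Total ratio parts = 16. Expected numbers out of 1038:
  triangular-seedpod: 1038 × 15/16 = 973.125
  ovoid-seedpod: 1038 × 1/16 = 64.875
χ² = Σ (O − E)² / E
  triangular-seedpod: (955 − 973.125)² / 973.125 = 0.3376
  ovoid-seedpod: (83 − 64.875)² / 64.875 = 5.0638
χ² = 0.3376 + 5.0638 = 5.4014 ≈ 5.401

5.401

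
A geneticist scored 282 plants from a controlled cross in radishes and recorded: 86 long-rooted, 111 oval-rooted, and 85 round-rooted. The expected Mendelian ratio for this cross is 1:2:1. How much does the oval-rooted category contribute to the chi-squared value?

Total ratio parts = 4. Expected numbers out of 282:
  long-rooted: 282 × 1/4 = 70.5
  oval-rooted: 282 × 2/4 = 141
  round-rooted: 282 × 1/4 = 70.5
Contribution of oval-rooted: (111 − 141)² / 141 = 6.3830

6.383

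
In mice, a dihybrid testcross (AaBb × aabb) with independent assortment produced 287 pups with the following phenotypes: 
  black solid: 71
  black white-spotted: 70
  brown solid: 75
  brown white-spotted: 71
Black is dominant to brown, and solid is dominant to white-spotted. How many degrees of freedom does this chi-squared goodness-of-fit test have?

A dihybrid testcross with independent assortment gives a 1:1:1:1 ratio.
A goodness-of-fit test with 4 phenotype classes has df = 4 − 1 = 3.

3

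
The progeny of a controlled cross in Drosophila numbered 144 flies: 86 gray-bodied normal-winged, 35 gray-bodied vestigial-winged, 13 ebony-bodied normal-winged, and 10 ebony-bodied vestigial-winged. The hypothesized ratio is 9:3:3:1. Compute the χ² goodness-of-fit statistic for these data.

Total ratio parts = 16. Expected numbers out of 144:
  gray-bodied normal-winged: 144 × 9/16 = 81
  gray-bodied vestigial-winged: 144 × 3/16 = 27
  ebony-bodied normal-winged: 144 × 3/16 = 27
  ebony-bodied vestigial-winged: 144 × 1/16 = 9
χ² = Σ (O − E)² / E
  gray-bodied normal-winged: (86 − 81)² / 81 = 0.3086
  gray-bodied vestigial-winged: (35 − 27)² / 27 = 2.3704
  ebony-bodied normal-winged: (13 − 27)² / 27 = 7.2593
  ebony-bodied vestigial-winged: (10 − 9)² / 9 = 0.1111
χ² = 0.3086 + 2.3704 + 7.2593 + 0.1111 = 10.0494 ≈ 10.049

10.049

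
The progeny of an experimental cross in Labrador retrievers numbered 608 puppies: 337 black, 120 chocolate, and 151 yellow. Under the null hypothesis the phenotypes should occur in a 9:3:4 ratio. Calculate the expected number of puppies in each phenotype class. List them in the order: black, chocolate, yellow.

342, 114, 152

Total ratio parts = 16. Expected numbers out of 608:
  black: 608 × 9/16 = 342
  chocolate: 608 × 3/16 = 114
  yellow: 608 × 4/16 = 152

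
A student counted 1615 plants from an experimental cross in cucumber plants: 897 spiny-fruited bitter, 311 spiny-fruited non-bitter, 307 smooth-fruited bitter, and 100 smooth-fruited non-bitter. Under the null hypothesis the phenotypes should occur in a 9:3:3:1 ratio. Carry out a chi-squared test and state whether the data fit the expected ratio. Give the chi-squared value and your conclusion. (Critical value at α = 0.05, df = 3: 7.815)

0.432; consistent

The 9:3:3:1 ratio has 16 parts, so with N = 1615 the expected counts are:
  spiny-fruited bitter: 1615 × 9/16 = 908.4375
  spiny-fruited non-bitter: 1615 × 3/16 = 302.8125
  smooth-fruited bitter: 1615 × 3/16 = 302.8125
  smooth-fruited non-bitter: 1615 × 1/16 = 100.9375
χ² = Σ (O − E)² / E
  spiny-fruited bitter: (897 − 908.4375)² / 908.4375 = 0.1440
  spiny-fruited non-bitter: (311 − 302.8125)² / 302.8125 = 0.2214
  smooth-fruited bitter: (307 − 302.8125)² / 302.8125 = 0.0579
  smooth-fruited non-bitter: (100 − 100.9375)² / 100.9375 = 0.0087
χ² = 0.1440 + 0.2214 + 0.0579 + 0.0087 = 0.432
Degrees of freedom = 4 − 1 = 3; critical value at α = 0.05 is 7.815.
Since 0.432 < 7.815, we fail to reject the null hypothesis — the data are consistent with the 9:3:3:1 ratio.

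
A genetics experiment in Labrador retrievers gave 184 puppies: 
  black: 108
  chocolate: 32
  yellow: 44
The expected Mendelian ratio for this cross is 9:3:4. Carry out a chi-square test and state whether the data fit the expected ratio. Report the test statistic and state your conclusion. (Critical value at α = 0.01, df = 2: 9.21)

Total ratio parts = 16. Expected numbers out of 184:
  black: 184 × 9/16 = 103.5
  chocolate: 184 × 3/16 = 34.5
  yellow: 184 × 4/16 = 46
χ² = Σ (O − E)² / E
  black: (108 − 103.5)² / 103.5 = 0.1957
  chocolate: (32 − 34.5)² / 34.5 = 0.1812
  yellow: (44 − 46)² / 46 = 0.0870
χ² = 0.1957 + 0.1812 + 0.0870 = 0.4639 ≈ 0.464
Degrees of freedom = 3 − 1 = 2; critical value at α = 0.01 is 9.21.
Since 0.464 < 9.21, we fail to reject the null hypothesis — the data are consistent with the 9:3:4 ratio.

0.464; consistent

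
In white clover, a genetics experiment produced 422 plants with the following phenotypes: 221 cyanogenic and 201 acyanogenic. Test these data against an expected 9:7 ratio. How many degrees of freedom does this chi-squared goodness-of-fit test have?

1

A goodness-of-fit test with 2 phenotype classes has df = 2 − 1 = 1.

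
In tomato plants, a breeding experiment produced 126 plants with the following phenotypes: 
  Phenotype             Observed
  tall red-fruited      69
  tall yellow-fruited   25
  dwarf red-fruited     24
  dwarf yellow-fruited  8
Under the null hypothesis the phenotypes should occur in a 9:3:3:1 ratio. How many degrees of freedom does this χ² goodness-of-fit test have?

3

A goodness-of-fit test with 4 phenotype classes has df = 4 − 1 = 3.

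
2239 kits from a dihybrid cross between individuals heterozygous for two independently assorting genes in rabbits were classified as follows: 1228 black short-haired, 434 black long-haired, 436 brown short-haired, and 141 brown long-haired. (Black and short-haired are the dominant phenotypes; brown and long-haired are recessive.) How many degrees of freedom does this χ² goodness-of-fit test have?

A dihybrid F₂ with independent assortment and complete dominance at both loci gives a 9:3:3:1 phenotypic ratio.
A goodness-of-fit test with 4 phenotype classes has df = 4 − 1 = 3.

3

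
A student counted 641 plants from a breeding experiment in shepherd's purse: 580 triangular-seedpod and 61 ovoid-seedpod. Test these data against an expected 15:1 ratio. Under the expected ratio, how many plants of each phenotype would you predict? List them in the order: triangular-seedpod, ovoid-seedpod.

600.9375, 40.0625

Total ratio parts = 16. Expected numbers out of 641:
  triangular-seedpod: 641 × 15/16 = 600.9375
  ovoid-seedpod: 641 × 1/16 = 40.0625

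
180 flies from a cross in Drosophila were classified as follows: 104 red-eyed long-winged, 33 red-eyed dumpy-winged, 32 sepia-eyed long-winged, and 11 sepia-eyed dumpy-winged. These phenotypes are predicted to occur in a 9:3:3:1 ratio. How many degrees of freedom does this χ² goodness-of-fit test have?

A goodness-of-fit test with 4 phenotype classes has df = 4 − 1 = 3.

3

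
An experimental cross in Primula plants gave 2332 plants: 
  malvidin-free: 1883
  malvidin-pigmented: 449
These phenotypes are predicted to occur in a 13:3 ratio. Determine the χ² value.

Total ratio parts = 16. Expected numbers out of 2332:
  malvidin-free: 2332 × 13/16 = 1894.75
  malvidin-pigmented: 2332 × 3/16 = 437.25
χ² = Σ (O − E)² / E
  malvidin-free: (1883 − 1894.75)² / 1894.75 = 0.0729
  malvidin-pigmented: (449 − 437.25)² / 437.25 = 0.3158
χ² = 0.0729 + 0.3158 = 0.3887 ≈ 0.389

0.389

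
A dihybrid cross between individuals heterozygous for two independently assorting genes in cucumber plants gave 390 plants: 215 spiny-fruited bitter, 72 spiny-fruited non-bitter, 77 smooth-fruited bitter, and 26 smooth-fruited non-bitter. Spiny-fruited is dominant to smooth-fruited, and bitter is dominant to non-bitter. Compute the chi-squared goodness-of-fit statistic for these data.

A dihybrid F₂ with independent assortment and complete dominance at both loci gives a 9:3:3:1 phenotypic ratio.
Under the 9:3:3:1 hypothesis (Σ ratio = 16, N = 390):
  spiny-fruited bitter: 390 × 9/16 = 219.375
  spiny-fruited non-bitter: 390 × 3/16 = 73.125
  smooth-fruited bitter: 390 × 3/16 = 73.125
  smooth-fruited non-bitter: 390 × 1/16 = 24.375
χ² = Σ (O − E)² / E
  spiny-fruited bitter: (215 − 219.375)² / 219.375 = 0.0873
  spiny-fruited non-bitter: (72 − 73.125)² / 73.125 = 0.0173
  smooth-fruited bitter: (77 − 73.125)² / 73.125 = 0.2053
  smooth-fruited non-bitter: (26 − 24.375)² / 24.375 = 0.1083
χ² = 0.0873 + 0.0173 + 0.2053 + 0.1083 = 0.4182 ≈ 0.418

0.418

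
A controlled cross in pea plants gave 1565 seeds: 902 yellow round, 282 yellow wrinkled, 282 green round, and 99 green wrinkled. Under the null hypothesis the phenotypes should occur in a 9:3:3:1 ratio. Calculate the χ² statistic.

1.440

Expected counts for N = 1565 under a 9:3:3:1 ratio (total parts = 16):
  yellow round: 1565 × 9/16 = 880.3125
  yellow wrinkled: 1565 × 3/16 = 293.4375
  green round: 1565 × 3/16 = 293.4375
  green wrinkled: 1565 × 1/16 = 97.8125
χ² = Σ (O − E)² / E
  yellow round: (902 − 880.3125)² / 880.3125 = 0.5343
  yellow wrinkled: (282 − 293.4375)² / 293.4375 = 0.4458
  green round: (282 − 293.4375)² / 293.4375 = 0.4458
  green wrinkled: (99 − 97.8125)² / 97.8125 = 0.0144
χ² = 0.5343 + 0.4458 + 0.4458 + 0.0144 = 1.4403 ≈ 1.440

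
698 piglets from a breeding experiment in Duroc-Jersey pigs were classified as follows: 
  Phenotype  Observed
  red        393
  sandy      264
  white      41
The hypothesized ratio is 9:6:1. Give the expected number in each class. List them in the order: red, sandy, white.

392.625, 261.75, 43.625

Total ratio parts = 16. Expected numbers out of 698:
  red: 698 × 9/16 = 392.625
  sandy: 698 × 6/16 = 261.75
  white: 698 × 1/16 = 43.625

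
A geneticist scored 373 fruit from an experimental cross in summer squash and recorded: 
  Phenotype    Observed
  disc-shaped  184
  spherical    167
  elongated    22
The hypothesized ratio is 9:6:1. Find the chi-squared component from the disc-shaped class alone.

Under the 9:6:1 hypothesis (Σ ratio = 16, N = 373):
  disc-shaped: 373 × 9/16 = 209.8125
  spherical: 373 × 6/16 = 139.875
  elongated: 373 × 1/16 = 23.3125
Contribution of disc-shaped: (184 − 209.8125)² / 209.8125 = 3.1756

3.176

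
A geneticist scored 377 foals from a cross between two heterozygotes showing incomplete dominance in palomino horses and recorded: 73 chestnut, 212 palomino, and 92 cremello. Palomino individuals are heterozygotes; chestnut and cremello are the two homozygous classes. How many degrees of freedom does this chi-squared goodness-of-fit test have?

With incomplete dominance, a heterozygote × heterozygote cross gives a 1:2:1 phenotypic ratio.
A goodness-of-fit test with 3 phenotype classes has df = 3 − 1 = 2.

2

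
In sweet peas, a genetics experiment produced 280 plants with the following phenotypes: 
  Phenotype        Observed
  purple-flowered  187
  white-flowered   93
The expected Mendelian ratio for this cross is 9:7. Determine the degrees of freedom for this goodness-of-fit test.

1

A goodness-of-fit test with 2 phenotype classes has df = 2 − 1 = 1.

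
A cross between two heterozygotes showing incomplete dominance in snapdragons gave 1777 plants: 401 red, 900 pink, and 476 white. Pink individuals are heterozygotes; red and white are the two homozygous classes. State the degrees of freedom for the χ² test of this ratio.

2

With incomplete dominance, a heterozygote × heterozygote cross gives a 1:2:1 phenotypic ratio.
A goodness-of-fit test with 3 phenotype classes has df = 3 − 1 = 2.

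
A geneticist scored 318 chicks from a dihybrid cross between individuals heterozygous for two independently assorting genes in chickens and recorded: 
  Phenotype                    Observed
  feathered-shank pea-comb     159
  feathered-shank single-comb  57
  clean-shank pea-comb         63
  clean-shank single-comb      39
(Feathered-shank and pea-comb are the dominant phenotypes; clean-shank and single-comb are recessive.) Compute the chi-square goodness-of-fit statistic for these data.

20.918

A dihybrid F₂ with independent assortment and complete dominance at both loci gives a 9:3:3:1 phenotypic ratio.
Total ratio parts = 16. Expected numbers out of 318:
  feathered-shank pea-comb: 318 × 9/16 = 178.875
  feathered-shank single-comb: 318 × 3/16 = 59.625
  clean-shank pea-comb: 318 × 3/16 = 59.625
  clean-shank single-comb: 318 × 1/16 = 19.875
χ² = Σ (O − E)² / E
  feathered-shank pea-comb: (159 − 178.875)² / 178.875 = 2.2083
  feathered-shank single-comb: (57 − 59.625)² / 59.625 = 0.1156
  clean-shank pea-comb: (63 − 59.625)² / 59.625 = 0.1910
  clean-shank single-comb: (39 − 19.875)² / 19.875 = 18.4033
χ² = 2.2083 + 0.1156 + 0.1910 + 18.4033 = 20.9182 ≈ 20.918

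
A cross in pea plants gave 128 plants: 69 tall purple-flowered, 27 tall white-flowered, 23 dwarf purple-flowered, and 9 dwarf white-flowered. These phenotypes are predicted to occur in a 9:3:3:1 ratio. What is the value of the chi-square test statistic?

Under the 9:3:3:1 hypothesis (Σ ratio = 16, N = 128):
  tall purple-flowered: 128 × 9/16 = 72
  tall white-flowered: 128 × 3/16 = 24
  dwarf purple-flowered: 128 × 3/16 = 24
  dwarf white-flowered: 128 × 1/16 = 8
χ² = Σ (O − E)² / E
  tall purple-flowered: (69 − 72)² / 72 = 0.1250
  tall white-flowered: (27 − 24)² / 24 = 0.3750
  dwarf purple-flowered: (23 − 24)² / 24 = 0.0417
  dwarf white-flowered: (9 − 8)² / 8 = 0.1250
χ² = 0.1250 + 0.3750 + 0.0417 + 0.1250 = 0.6667 ≈ 0.667

0.667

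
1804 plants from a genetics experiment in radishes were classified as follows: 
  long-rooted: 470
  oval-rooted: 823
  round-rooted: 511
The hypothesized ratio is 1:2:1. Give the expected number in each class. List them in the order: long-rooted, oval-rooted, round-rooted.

451, 902, 451

Total ratio parts = 4. Expected numbers out of 1804:
  long-rooted: 1804 × 1/4 = 451
  oval-rooted: 1804 × 2/4 = 902
  round-rooted: 1804 × 1/4 = 451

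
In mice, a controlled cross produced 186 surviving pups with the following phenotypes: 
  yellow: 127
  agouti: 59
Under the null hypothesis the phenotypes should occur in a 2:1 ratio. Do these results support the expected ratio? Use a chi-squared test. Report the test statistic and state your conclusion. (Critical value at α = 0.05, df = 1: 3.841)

Expected counts for N = 186 under a 2:1 ratio (total parts = 3):
  yellow: 186 × 2/3 = 124
  agouti: 186 × 1/3 = 62
χ² = Σ (O − E)² / E
  yellow: (127 − 124)² / 124 = 0.0726
  agouti: (59 − 62)² / 62 = 0.1452
χ² = 0.0726 + 0.1452 = 0.2178 ≈ 0.218
Degrees of freedom = 2 − 1 = 1; critical value at α = 0.05 is 3.841.
Since 0.218 < 3.841, we fail to reject the null hypothesis — the data are consistent with the 2:1 ratio.

0.218; consistent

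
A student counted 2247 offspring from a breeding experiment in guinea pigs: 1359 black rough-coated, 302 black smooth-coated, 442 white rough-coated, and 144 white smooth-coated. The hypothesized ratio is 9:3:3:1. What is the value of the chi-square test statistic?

42.044

The 9:3:3:1 ratio has 16 parts, so with N = 2247 the expected counts are:
  black rough-coated: 2247 × 9/16 = 1263.9375
  black smooth-coated: 2247 × 3/16 = 421.3125
  white rough-coated: 2247 × 3/16 = 421.3125
  white smooth-coated: 2247 × 1/16 = 140.4375
χ² = Σ (O − E)² / E
  black rough-coated: (1359 − 1263.9375)² / 1263.9375 = 7.1498
  black smooth-coated: (302 − 421.3125)² / 421.3125 = 33.7884
  white rough-coated: (442 − 421.3125)² / 421.3125 = 1.0158
  white smooth-coated: (144 − 140.4375)² / 140.4375 = 0.0904
χ² = 7.1498 + 33.7884 + 1.0158 + 0.0904 = 42.0444 ≈ 42.044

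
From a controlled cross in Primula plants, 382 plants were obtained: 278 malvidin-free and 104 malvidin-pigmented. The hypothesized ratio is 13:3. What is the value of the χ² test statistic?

The 13:3 ratio has 16 parts, so with N = 382 the expected counts are:
  malvidin-free: 382 × 13/16 = 310.375
  malvidin-pigmented: 382 × 3/16 = 71.625
χ² = Σ (O − E)² / E
  malvidin-free: (278 − 310.375)² / 310.375 = 3.3770
  malvidin-pigmented: (104 − 71.625)² / 71.625 = 14.6337
χ² = 3.3770 + 14.6337 = 18.0107 ≈ 18.011

18.011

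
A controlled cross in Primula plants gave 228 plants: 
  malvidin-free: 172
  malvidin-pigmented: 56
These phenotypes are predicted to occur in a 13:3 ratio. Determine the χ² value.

The 13:3 ratio has 16 parts, so with N = 228 the expected counts are:
  malvidin-free: 228 × 13/16 = 185.25
  malvidin-pigmented: 228 × 3/16 = 42.75
χ² = Σ (O − E)² / E
  malvidin-free: (172 − 185.25)² / 185.25 = 0.9477
  malvidin-pigmented: (56 − 42.75)² / 42.75 = 4.1067
χ² = 0.9477 + 4.1067 = 5.0544 ≈ 5.054

5.054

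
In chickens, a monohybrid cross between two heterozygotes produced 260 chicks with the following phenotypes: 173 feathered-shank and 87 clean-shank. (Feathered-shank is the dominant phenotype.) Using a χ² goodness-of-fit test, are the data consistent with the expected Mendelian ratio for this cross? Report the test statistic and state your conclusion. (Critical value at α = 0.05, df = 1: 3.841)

9.928; not consistent

For a monohybrid cross between heterozygotes with complete dominance, the expected phenotypic ratio is 3:1.
The 3:1 ratio has 4 parts, so with N = 260 the expected counts are:
  feathered-shank: 260 × 3/4 = 195
  clean-shank: 260 × 1/4 = 65
χ² = Σ (O − E)² / E
  feathered-shank: (173 − 195)² / 195 = 2.4821
  clean-shank: (87 − 65)² / 65 = 7.4462
χ² = 2.4821 + 7.4462 = 9.9283 ≈ 9.928
Degrees of freedom = 2 − 1 = 1; critical value at α = 0.05 is 3.841.
Since 9.928 > 3.841, we reject the null hypothesis — the data do not fit the 3:1 ratio.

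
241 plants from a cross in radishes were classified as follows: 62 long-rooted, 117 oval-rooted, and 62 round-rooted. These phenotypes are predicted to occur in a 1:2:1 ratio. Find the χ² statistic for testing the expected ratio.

0.203

Under the 1:2:1 hypothesis (Σ ratio = 4, N = 241):
  long-rooted: 241 × 1/4 = 60.25
  oval-rooted: 241 × 2/4 = 120.5
  round-rooted: 241 × 1/4 = 60.25
χ² = Σ (O − E)² / E
  long-rooted: (62 − 60.25)² / 60.25 = 0.0508
  oval-rooted: (117 − 120.5)² / 120.5 = 0.1017
  round-rooted: (62 − 60.25)² / 60.25 = 0.0508
χ² = 0.0508 + 0.1017 + 0.0508 = 0.2033 ≈ 0.203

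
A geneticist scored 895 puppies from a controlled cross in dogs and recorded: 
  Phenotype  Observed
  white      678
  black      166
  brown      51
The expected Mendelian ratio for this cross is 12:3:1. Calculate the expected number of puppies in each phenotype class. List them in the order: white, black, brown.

Total ratio parts = 16. Expected numbers out of 895:
  white: 895 × 12/16 = 671.25
  black: 895 × 3/16 = 167.8125
  brown: 895 × 1/16 = 55.9375

671.25, 167.8125, 55.9375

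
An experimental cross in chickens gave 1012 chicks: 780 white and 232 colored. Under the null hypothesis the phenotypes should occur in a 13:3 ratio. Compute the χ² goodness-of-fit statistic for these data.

Under the 13:3 hypothesis (Σ ratio = 16, N = 1012):
  white: 1012 × 13/16 = 822.25
  colored: 1012 × 3/16 = 189.75
χ² = Σ (O − E)² / E
  white: (780 − 822.25)² / 822.25 = 2.1709
  colored: (232 − 189.75)² / 189.75 = 9.4074
χ² = 2.1709 + 9.4074 = 11.5783 ≈ 11.578

11.578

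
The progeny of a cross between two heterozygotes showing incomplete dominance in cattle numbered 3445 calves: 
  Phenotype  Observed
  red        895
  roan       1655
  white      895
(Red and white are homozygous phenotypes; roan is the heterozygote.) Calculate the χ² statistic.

5.290

With incomplete dominance, a heterozygote × heterozygote cross gives a 1:2:1 phenotypic ratio.
Under the 1:2:1 hypothesis (Σ ratio = 4, N = 3445):
  red: 3445 × 1/4 = 861.25
  roan: 3445 × 2/4 = 1722.5
  white: 3445 × 1/4 = 861.25
χ² = Σ (O − E)² / E
  red: (895 − 861.25)² / 861.25 = 1.3226
  roan: (1655 − 1722.5)² / 1722.5 = 2.6451
  white: (895 − 861.25)² / 861.25 = 1.3226
χ² = 1.3226 + 2.6451 + 1.3226 = 5.2903 ≈ 5.290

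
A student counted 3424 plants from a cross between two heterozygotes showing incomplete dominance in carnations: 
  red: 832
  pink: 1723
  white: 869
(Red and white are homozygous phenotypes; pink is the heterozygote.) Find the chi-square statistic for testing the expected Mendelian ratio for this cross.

With incomplete dominance, a heterozygote × heterozygote cross gives a 1:2:1 phenotypic ratio.
Under the 1:2:1 hypothesis (Σ ratio = 4, N = 3424):
  red: 3424 × 1/4 = 856
  pink: 3424 × 2/4 = 1712
  white: 3424 × 1/4 = 856
χ² = Σ (O − E)² / E
  red: (832 − 856)² / 856 = 0.6729
  pink: (1723 − 1712)² / 1712 = 0.0707
  white: (869 − 856)² / 856 = 0.1974
χ² = 0.6729 + 0.0707 + 0.1974 = 0.941

0.941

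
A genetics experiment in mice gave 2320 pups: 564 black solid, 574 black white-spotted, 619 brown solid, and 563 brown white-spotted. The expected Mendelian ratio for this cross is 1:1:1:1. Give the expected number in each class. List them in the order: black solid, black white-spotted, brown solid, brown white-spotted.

580, 580, 580, 580

Expected counts for N = 2320 under a 1:1:1:1 ratio (total parts = 4):
  black solid: 2320 × 1/4 = 580
  black white-spotted: 2320 × 1/4 = 580
  brown solid: 2320 × 1/4 = 580
  brown white-spotted: 2320 × 1/4 = 580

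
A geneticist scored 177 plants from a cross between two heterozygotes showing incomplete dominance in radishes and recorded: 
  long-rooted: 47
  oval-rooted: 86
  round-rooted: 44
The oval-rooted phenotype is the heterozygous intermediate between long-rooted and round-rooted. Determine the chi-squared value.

0.243

With incomplete dominance, a heterozygote × heterozygote cross gives a 1:2:1 phenotypic ratio.
Total ratio parts = 4. Expected numbers out of 177:
  long-rooted: 177 × 1/4 = 44.25
  oval-rooted: 177 × 2/4 = 88.5
  round-rooted: 177 × 1/4 = 44.25
χ² = Σ (O − E)² / E
  long-rooted: (47 − 44.25)² / 44.25 = 0.1709
  oval-rooted: (86 − 88.5)² / 88.5 = 0.0706
  round-rooted: (44 − 44.25)² / 44.25 = 0.0014
χ² = 0.1709 + 0.0706 + 0.0014 = 0.2429 ≈ 0.243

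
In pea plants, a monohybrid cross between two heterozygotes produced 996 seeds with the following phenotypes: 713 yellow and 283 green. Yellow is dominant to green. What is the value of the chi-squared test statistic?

6.190

For a monohybrid cross between heterozygotes with complete dominance, the expected phenotypic ratio is 3:1.
Under the 3:1 hypothesis (Σ ratio = 4, N = 996):
  yellow: 996 × 3/4 = 747
  green: 996 × 1/4 = 249
χ² = Σ (O − E)² / E
  yellow: (713 − 747)² / 747 = 1.5475
  green: (283 − 249)² / 249 = 4.6426
χ² = 1.5475 + 4.6426 = 6.1901 ≈ 6.190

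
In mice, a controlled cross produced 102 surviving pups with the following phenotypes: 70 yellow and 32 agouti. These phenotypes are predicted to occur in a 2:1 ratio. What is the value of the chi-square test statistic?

Total ratio parts = 3. Expected numbers out of 102:
  yellow: 102 × 2/3 = 68
  agouti: 102 × 1/3 = 34
χ² = Σ (O − E)² / E
  yellow: (70 − 68)² / 68 = 0.0588
  agouti: (32 − 34)² / 34 = 0.1176
χ² = 0.0588 + 0.1176 = 0.1764 ≈ 0.176

0.176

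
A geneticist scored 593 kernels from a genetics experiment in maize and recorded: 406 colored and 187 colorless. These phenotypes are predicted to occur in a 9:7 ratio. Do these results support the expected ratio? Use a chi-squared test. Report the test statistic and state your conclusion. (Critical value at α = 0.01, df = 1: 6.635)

Total ratio parts = 16. Expected numbers out of 593:
  colored: 593 × 9/16 = 333.5625
  colorless: 593 × 7/16 = 259.4375
χ² = Σ (O − E)² / E
  colored: (406 − 333.5625)² / 333.5625 = 15.7308
  colorless: (187 − 259.4375)² / 259.4375 = 20.2253
χ² = 15.7308 + 20.2253 = 35.9561 ≈ 35.956
Degrees of freedom = 2 − 1 = 1; critical value at α = 0.01 is 6.635.
Since 35.956 > 6.635, we reject the null hypothesis — the data do not fit the 9:7 ratio.

35.956; not consistent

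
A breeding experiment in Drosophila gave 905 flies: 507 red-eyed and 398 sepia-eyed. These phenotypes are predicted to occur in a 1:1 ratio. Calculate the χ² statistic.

13.128

The 1:1 ratio has 2 parts, so with N = 905 the expected counts are:
  red-eyed: 905 × 1/2 = 452.5
  sepia-eyed: 905 × 1/2 = 452.5
χ² = Σ (O − E)² / E
  red-eyed: (507 − 452.5)² / 452.5 = 6.5641
  sepia-eyed: (398 − 452.5)² / 452.5 = 6.5641
χ² = 6.5641 + 6.5641 = 13.1282 ≈ 13.128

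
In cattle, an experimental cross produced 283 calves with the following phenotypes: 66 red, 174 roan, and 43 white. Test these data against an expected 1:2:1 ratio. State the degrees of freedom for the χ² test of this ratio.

A goodness-of-fit test with 3 phenotype classes has df = 3 − 1 = 2.

2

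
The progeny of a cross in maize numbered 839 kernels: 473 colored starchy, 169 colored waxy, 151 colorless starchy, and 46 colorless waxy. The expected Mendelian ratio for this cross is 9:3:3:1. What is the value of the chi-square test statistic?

Expected counts for N = 839 under a 9:3:3:1 ratio (total parts = 16):
  colored starchy: 839 × 9/16 = 471.9375
  colored waxy: 839 × 3/16 = 157.3125
  colorless starchy: 839 × 3/16 = 157.3125
  colorless waxy: 839 × 1/16 = 52.4375
χ² = Σ (O − E)² / E
  colored starchy: (473 − 471.9375)² / 471.9375 = 0.0024
  colored waxy: (169 − 157.3125)² / 157.3125 = 0.8683
  colorless starchy: (151 − 157.3125)² / 157.3125 = 0.2533
  colorless waxy: (46 − 52.4375)² / 52.4375 = 0.7903
χ² = 0.0024 + 0.8683 + 0.2533 + 0.7903 = 1.9143 ≈ 1.914

1.914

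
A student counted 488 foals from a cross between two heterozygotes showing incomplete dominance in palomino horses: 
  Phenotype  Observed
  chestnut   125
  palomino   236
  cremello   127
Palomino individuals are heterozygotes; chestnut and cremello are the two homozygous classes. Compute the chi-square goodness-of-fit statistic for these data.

With incomplete dominance, a heterozygote × heterozygote cross gives a 1:2:1 phenotypic ratio.
The 1:2:1 ratio has 4 parts, so with N = 488 the expected counts are:
  chestnut: 488 × 1/4 = 122
  palomino: 488 × 2/4 = 244
  cremello: 488 × 1/4 = 122
χ² = Σ (O − E)² / E
  chestnut: (125 − 122)² / 122 = 0.0738
  palomino: (236 − 244)² / 244 = 0.2623
  cremello: (127 − 122)² / 122 = 0.2049
χ² = 0.0738 + 0.2623 + 0.2049 = 0.541

0.541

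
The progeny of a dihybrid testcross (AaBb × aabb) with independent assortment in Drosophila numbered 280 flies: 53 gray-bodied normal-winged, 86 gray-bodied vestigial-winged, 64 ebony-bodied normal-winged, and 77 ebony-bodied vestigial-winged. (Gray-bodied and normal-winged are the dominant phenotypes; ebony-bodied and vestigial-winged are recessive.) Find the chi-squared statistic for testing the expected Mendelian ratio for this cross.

9.000

A dihybrid testcross with independent assortment gives a 1:1:1:1 ratio.
The 1:1:1:1 ratio has 4 parts, so with N = 280 the expected counts are:
  gray-bodied normal-winged: 280 × 1/4 = 70
  gray-bodied vestigial-winged: 280 × 1/4 = 70
  ebony-bodied normal-winged: 280 × 1/4 = 70
  ebony-bodied vestigial-winged: 280 × 1/4 = 70
χ² = Σ (O − E)² / E
  gray-bodied normal-winged: (53 − 70)² / 70 = 4.1286
  gray-bodied vestigial-winged: (86 − 70)² / 70 = 3.6571
  ebony-bodied normal-winged: (64 − 70)² / 70 = 0.5143
  ebony-bodied vestigial-winged: (77 − 70)² / 70 = 0.7000
χ² = 4.1286 + 3.6571 + 0.5143 + 0.7000 = 9.000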